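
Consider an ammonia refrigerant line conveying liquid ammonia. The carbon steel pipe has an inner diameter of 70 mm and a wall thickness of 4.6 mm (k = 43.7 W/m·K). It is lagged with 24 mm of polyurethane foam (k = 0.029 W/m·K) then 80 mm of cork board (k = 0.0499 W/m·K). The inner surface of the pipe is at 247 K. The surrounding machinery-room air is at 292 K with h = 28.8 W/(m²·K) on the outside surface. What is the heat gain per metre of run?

For a radial system each layer contributes R = ln(r_out/r_in)/(2πkL); films add R = 1/(hA).
R_carbon steel pipe wall = ln(39.6/35)/(2π×43.7×1) = 4.497×10^-4 K/W
R_polyurethane foam = ln(63.6/39.6)/(2π×0.029×1) = 2.6 K/W
R_cork board = ln(143.6/63.6)/(2π×0.0499×1) = 2.598 K/W
R_outer film = 1/(h_o·2πr_oL) = 1/(28.8×2π×0.1436×1) = 0.03848 K/W
R_total = 5.237 K/W
Q = ΔT/R_total = 45/5.237

q′ ≈ 8.59 W/m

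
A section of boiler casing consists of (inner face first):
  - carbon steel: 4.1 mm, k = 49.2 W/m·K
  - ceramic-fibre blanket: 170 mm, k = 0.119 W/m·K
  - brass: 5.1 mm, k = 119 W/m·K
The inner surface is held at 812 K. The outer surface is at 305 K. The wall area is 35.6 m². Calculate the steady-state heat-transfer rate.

Q ≈ 12600 W

Thermal resistances in series:
R_carbon steel = L/(kA) = 0.0041/(49.2×35.6) = 2.341×10^-6 K/W
R_ceramic-fibre blanket = L/(kA) = 0.17/(0.119×35.6) = 0.04013 K/W
R_brass = L/(kA) = 0.0051/(119×35.6) = 1.204×10^-6 K/W
R_total = 0.04013 K/W
Q = ΔT / R_total = 507 / 0.04013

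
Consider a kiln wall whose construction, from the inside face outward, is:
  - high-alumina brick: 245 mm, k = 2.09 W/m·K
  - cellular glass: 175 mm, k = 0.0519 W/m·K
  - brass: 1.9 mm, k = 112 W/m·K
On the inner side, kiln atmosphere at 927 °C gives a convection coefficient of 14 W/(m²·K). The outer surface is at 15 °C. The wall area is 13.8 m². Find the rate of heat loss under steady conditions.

Q ≈ 3530 W

Series thermal resistances:
R_inner film = 1/(h_i·A) = 1/(14×13.8) = 0.005176 K/W
R_high-alumina brick = L/(kA) = 0.245/(2.09×13.8) = 0.008495 K/W
R_cellular glass = L/(kA) = 0.175/(0.0519×13.8) = 0.2443 K/W
R_brass = L/(kA) = 0.0019/(112×13.8) = 1.229×10^-6 K/W
R_total = 0.258 K/W
Q = ΔT / R_total = 912 / 0.258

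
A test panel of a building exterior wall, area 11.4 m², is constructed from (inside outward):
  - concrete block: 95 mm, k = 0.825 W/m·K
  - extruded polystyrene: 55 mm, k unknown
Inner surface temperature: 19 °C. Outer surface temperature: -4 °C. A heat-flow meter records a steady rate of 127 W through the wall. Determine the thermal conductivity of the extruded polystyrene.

Using the resistance-network approach (series):
R_concrete block = L/(kA) = 0.095/(0.825×11.4) = 0.0101 K/W
Sum of known resistances R_other = 0.0101 K/W
Total R = ΔT/Q = 23/127 = 0.1811 K/W
R_extruded polystyrene = R_total − R_other = 0.171 K/W
k = L/(R·A) = 0.055/(0.171×11.4)

k ≈ 0.0282 W/(m·K)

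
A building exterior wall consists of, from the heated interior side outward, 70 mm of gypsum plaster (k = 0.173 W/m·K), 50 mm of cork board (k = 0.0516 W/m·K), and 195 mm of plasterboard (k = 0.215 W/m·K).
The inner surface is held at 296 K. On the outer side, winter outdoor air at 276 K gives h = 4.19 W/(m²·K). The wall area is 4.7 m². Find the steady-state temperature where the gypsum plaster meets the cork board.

Thermal resistances in series:
R_gypsum plaster = L/(kA) = 0.07/(0.173×4.7) = 0.08609 K/W
R_cork board = L/(kA) = 0.05/(0.0516×4.7) = 0.2062 K/W
R_plasterboard = L/(kA) = 0.195/(0.215×4.7) = 0.193 K/W
R_outer film = 1/(h_o·A) = 1/(4.19×4.7) = 0.05078 K/W
R_total = 0.536 K/W;  Q = ΔT/R_total = 20/0.536 = 37.31 W
T_interface = T_inner − Q·ΣR(inner→interface) = 296 − 37.3×0.08609

T ≈ 293 K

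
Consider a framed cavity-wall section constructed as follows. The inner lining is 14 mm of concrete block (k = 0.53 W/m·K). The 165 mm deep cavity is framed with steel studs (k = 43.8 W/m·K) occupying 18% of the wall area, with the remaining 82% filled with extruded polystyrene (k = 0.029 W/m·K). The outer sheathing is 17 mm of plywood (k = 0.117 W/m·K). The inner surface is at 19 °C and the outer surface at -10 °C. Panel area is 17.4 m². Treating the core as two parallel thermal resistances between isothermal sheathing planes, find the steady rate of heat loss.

Sheathing layers in series; stud and cavity paths in parallel between them.
R_inner = 0.014/(0.53×17.4) = 0.001518 K/W
R_stud  = 0.165/(43.8×0.18×17.4) = 0.001203 K/W
R_cav   = 0.165/(0.029×0.82×17.4) = 0.3988 K/W
1/R_core = 1/R_stud + 1/R_cav → R_core = 0.001199 K/W
R_outer = 0.017/(0.117×17.4) = 0.008351 K/W
R_total = 0.01107 K/W
Q = ΔT/R_total = 29/0.01107

Q ≈ 2620 W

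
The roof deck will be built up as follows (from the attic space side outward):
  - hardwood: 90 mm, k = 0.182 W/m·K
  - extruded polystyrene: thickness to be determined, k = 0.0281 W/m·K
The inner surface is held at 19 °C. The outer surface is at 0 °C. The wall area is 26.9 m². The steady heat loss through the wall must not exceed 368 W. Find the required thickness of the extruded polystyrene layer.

Thermal resistances in series:
R_hardwood = L/(kA) = 0.09/(0.182×26.9) = 0.01838 K/W
Sum of the known resistances R_other = 0.01838 K/W
Required total resistance R_tot = ΔT/Q_allow = 19/368 = 0.05163 K/W
R_extruded polystyrene = R_tot − R_other = 0.03325 K/W
L = R·k·A = 0.03325×0.0281×26.9

L ≈ 25.1 mm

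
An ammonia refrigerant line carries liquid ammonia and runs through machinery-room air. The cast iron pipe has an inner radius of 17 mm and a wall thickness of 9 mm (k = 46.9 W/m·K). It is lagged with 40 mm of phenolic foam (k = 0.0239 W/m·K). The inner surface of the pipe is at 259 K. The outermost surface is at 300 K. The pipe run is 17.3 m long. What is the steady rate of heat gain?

Per-layer cylindrical resistances, series-summed:
R_cast iron pipe wall = ln(26/17)/(2π×46.9×17.3) = 8.334×10^-5 K/W
R_phenolic foam = ln(66/26)/(2π×0.0239×17.3) = 0.3586 K/W
R_total = 0.3587 K/W
Q = ΔT/R_total = 41/0.3587

Q ≈ 114 W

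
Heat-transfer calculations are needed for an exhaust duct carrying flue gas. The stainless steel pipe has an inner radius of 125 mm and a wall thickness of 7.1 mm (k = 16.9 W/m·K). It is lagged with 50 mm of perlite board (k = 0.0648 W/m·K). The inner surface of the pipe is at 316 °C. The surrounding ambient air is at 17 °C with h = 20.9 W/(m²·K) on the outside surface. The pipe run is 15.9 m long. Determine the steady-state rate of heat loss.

Q ≈ 5720 W

For a radial system each layer contributes R = ln(r_out/r_in)/(2πkL); films add R = 1/(hA).
R_stainless steel pipe wall = ln(132.1/125)/(2π×16.9×15.9) = 3.272×10^-5 K/W
R_perlite board = ln(182.1/132.1)/(2π×0.0648×15.9) = 0.04958 K/W
R_outer film = 1/(h_o·2πr_oL) = 1/(20.9×2π×0.1821×15.9) = 0.00263 K/W
R_total = 0.05225 K/W
Q = ΔT/R_total = 299/0.05225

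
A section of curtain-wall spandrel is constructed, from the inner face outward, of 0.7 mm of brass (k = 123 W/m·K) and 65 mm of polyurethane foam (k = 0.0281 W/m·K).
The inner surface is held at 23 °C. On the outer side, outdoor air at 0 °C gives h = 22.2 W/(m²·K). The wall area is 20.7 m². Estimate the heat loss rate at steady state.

Treating each layer as a thermal resistance in series:
R_brass = L/(kA) = 0.0007/(123×20.7) = 2.749×10^-7 K/W
R_polyurethane foam = L/(kA) = 0.065/(0.0281×20.7) = 0.1117 K/W
R_outer film = 1/(h_o·A) = 1/(22.2×20.7) = 0.002176 K/W
R_total = 0.1139 K/W
Q = ΔT / R_total = 23 / 0.1139

Q ≈ 202 W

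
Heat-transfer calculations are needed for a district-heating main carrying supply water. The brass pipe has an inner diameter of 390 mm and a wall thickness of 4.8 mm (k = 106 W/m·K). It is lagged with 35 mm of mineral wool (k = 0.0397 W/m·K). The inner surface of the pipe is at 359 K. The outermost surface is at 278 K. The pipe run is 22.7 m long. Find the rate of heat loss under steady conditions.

Q ≈ 2840 W

Per-layer cylindrical resistances, series-summed:
R_brass pipe wall = ln(199.8/195)/(2π×106×22.7) = 1.608×10^-6 K/W
R_mineral wool = ln(234.8/199.8)/(2π×0.0397×22.7) = 0.02851 K/W
R_total = 0.02851 K/W
Q = ΔT/R_total = 81/0.02851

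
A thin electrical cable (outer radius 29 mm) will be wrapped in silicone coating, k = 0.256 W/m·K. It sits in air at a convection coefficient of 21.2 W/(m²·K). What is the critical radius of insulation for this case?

For a cylinder r_cr = k/h = 0.256/21.2
r_cr = 12.1 mm; since the bare radius (29 mm) is above r_cr, any added insulation will reduce heat loss.

r_cr ≈ 12.1 mm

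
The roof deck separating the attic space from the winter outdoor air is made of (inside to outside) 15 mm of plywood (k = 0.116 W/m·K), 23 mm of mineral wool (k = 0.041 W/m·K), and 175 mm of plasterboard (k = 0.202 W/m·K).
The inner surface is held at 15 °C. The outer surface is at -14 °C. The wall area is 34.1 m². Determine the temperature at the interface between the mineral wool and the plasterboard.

Using the resistance-network approach (series):
R_plywood = L/(kA) = 0.015/(0.116×34.1) = 0.003792 K/W
R_mineral wool = L/(kA) = 0.023/(0.041×34.1) = 0.01645 K/W
R_plasterboard = L/(kA) = 0.175/(0.202×34.1) = 0.02541 K/W
R_total = 0.04565 K/W;  Q = ΔT/R_total = 29/0.04565 = 635.3 W
T_interface = T_inner − Q·ΣR(inner→interface) = 15 − 635×0.02024

T ≈ 2.14 °C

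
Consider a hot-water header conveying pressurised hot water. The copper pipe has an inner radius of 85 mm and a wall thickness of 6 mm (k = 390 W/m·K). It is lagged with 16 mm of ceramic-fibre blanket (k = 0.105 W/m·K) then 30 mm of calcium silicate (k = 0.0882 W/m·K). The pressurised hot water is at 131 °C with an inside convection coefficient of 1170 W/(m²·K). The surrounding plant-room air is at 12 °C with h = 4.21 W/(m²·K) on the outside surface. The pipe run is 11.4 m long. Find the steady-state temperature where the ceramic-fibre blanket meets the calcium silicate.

Cylindrical conduction, so R = ln(r₂/r₁)/(2πkL) per layer, in series:
R_inner film = 1/(h_i·2πr₁L) = 1/(1170×2π×0.085×11.4) = 1.404×10^-4 K/W
R_copper pipe wall = ln(91/85)/(2π×390×11.4) = 2.442×10^-6 K/W
R_ceramic-fibre blanket = ln(107/91)/(2π×0.105×11.4) = 0.02154 K/W
R_calcium silicate = ln(137/107)/(2π×0.0882×11.4) = 0.03912 K/W
R_outer film = 1/(h_o·2πr_oL) = 1/(4.21×2π×0.137×11.4) = 0.02421 K/W
R_total = 0.08501 K/W
Q = ΔT/R_total = 119/0.08501
Q = 1400 W
T_interface = T_inner − Q·ΣR(inner→interface) = 131 − 1400×0.02168

T ≈ 101 °C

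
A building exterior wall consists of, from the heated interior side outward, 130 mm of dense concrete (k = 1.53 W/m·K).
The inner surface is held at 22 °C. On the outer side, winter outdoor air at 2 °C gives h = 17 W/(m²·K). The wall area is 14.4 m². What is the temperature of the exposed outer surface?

Treating each layer as a thermal resistance in series:
R_dense concrete = L/(kA) = 0.13/(1.53×14.4) = 0.005901 K/W
R_outer film = 1/(h_o·A) = 1/(17×14.4) = 0.004085 K/W
R_total = 0.009985 K/W;  Q = ΔT/R_total = 20/0.009985 = 2003 W
T_interface = T_inner − Q·ΣR(inner→interface) = 22 − 2000×0.005901

T ≈ 10.2 °C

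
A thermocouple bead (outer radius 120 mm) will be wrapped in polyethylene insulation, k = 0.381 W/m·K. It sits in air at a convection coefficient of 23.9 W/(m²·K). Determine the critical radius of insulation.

r_cr ≈ 31.9 mm

For a sphere r_cr = 2k/h = 2×0.381/23.9
r_cr = 31.9 mm; since the bare radius (120 mm) is above r_cr, any added insulation will reduce heat loss.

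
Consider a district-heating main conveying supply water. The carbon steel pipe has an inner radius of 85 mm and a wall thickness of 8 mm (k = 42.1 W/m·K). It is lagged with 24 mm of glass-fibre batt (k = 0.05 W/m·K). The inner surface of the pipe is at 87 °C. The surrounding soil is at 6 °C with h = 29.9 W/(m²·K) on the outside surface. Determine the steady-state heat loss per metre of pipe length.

Treating each annulus and film as a series resistance:
R_carbon steel pipe wall = ln(93/85)/(2π×42.1×1) = 3.4×10^-4 K/W
R_glass-fibre batt = ln(117/93)/(2π×0.05×1) = 0.7308 K/W
R_outer film = 1/(h_o·2πr_oL) = 1/(29.9×2π×0.117×1) = 0.04549 K/W
R_total = 0.7766 K/W
Q = ΔT/R_total = 81/0.7766

q′ ≈ 104 W/m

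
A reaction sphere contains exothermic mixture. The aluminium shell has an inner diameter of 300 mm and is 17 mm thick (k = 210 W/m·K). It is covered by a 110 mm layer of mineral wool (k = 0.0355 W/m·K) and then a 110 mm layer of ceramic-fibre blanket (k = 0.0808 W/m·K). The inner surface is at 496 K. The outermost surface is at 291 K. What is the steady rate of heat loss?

Radial (spherical) resistances in series:
R_aluminium shell = (1/0.15 − 1/0.167)/(4π×210) = 2.572×10^-4 K/W
R_mineral wool = (1/0.167 − 1/0.277)/(4π×0.0355) = 5.33 K/W
R_ceramic-fibre blanket = (1/0.277 − 1/0.387)/(4π×0.0808) = 1.011 K/W
R_total = 6.341 K/W
Q = ΔT/R_total = 205/6.341

Q ≈ 32.3 W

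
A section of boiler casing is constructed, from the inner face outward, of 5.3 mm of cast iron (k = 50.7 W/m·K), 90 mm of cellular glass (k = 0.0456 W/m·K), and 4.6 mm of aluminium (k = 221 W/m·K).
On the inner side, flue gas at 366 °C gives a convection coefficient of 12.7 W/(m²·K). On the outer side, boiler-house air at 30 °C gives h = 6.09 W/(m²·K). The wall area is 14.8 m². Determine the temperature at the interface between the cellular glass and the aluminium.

Model the wall as resistances in series:
R_inner film = 1/(h_i·A) = 1/(12.7×14.8) = 0.00532 K/W
R_cast iron = L/(kA) = 0.0053/(50.7×14.8) = 7.063×10^-6 K/W
R_cellular glass = L/(kA) = 0.09/(0.0456×14.8) = 0.1334 K/W
R_aluminium = L/(kA) = 0.0046/(221×14.8) = 1.406×10^-6 K/W
R_outer film = 1/(h_o·A) = 1/(6.09×14.8) = 0.01109 K/W
R_total = 0.1498 K/W;  Q = ΔT/R_total = 336/0.1498 = 2243 W
T_interface = T_inner − Q·ΣR(inner→interface) = 366 − 2240×0.1387

T ≈ 54.9 °C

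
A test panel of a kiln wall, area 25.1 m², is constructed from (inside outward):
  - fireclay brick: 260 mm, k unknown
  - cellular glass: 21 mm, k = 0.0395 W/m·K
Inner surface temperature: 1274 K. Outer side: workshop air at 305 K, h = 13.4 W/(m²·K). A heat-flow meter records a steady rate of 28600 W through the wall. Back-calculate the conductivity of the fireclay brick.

Using the resistance-network approach (series):
R_cellular glass = L/(kA) = 0.021/(0.0395×25.1) = 0.02118 K/W
R_outer film = 1/(h_o·A) = 1/(13.4×25.1) = 0.002973 K/W
Sum of known resistances R_other = 0.02415 K/W
Total R = ΔT/Q = 969/28600 = 0.03388 K/W
R_fireclay brick = R_total − R_other = 0.009727 K/W
k = L/(R·A) = 0.26/(0.009727×25.1)

k ≈ 1.06 W/(m·K)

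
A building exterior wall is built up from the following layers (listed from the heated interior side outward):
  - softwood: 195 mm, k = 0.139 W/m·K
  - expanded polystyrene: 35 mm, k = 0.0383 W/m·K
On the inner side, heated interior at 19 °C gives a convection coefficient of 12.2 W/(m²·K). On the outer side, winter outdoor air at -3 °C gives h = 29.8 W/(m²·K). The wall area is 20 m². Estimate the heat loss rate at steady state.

Q ≈ 181 W

Model the wall as resistances in series:
R_inner film = 1/(h_i·A) = 1/(12.2×20) = 0.004098 K/W
R_softwood = L/(kA) = 0.195/(0.139×20) = 0.07014 K/W
R_expanded polystyrene = L/(kA) = 0.035/(0.0383×20) = 0.04569 K/W
R_outer film = 1/(h_o·A) = 1/(29.8×20) = 0.001678 K/W
R_total = 0.1216 K/W
Q = ΔT / R_total = 22 / 0.1216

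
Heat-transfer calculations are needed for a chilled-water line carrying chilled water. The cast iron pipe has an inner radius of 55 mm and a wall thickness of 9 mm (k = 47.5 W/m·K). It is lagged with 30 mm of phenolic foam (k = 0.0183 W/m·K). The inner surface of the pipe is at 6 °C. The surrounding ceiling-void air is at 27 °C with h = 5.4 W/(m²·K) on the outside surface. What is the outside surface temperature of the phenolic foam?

Cylindrical conduction, so R = ln(r₂/r₁)/(2πkL) per layer, in series:
R_cast iron pipe wall = ln(64/55)/(2π×47.5×1) = 5.078×10^-4 K/W
R_phenolic foam = ln(94/64)/(2π×0.0183×1) = 3.343 K/W
R_outer film = 1/(h_o·2πr_oL) = 1/(5.4×2π×0.094×1) = 0.3135 K/W
R_total = 3.657 K/W
Q = ΔT/R_total = 21/3.657
Q = 5.74 W/m
T_interface = T_inner + Q·ΣR(inner→interface) = 6 + 5.74×3.344

T ≈ 25.2 °C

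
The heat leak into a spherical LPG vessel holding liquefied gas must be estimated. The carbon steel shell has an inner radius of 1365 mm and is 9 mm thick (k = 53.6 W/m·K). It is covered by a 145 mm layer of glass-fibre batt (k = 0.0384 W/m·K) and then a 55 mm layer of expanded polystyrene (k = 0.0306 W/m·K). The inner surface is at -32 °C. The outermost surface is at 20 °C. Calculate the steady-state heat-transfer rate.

Q ≈ 255 W

For a spherical shell R = (1/r₁ − 1/r₂)/(4πk); film R = 1/(h·4πr²). In series:
R_carbon steel shell = (1/1.365 − 1/1.374)/(4π×53.6) = 7.124×10^-6 K/W
R_glass-fibre batt = (1/1.374 − 1/1.519)/(4π×0.0384) = 0.144 K/W
R_expanded polystyrene = (1/1.519 − 1/1.574)/(4π×0.0306) = 0.05982 K/W
R_total = 0.2038 K/W
Q = ΔT/R_total = 52/0.2038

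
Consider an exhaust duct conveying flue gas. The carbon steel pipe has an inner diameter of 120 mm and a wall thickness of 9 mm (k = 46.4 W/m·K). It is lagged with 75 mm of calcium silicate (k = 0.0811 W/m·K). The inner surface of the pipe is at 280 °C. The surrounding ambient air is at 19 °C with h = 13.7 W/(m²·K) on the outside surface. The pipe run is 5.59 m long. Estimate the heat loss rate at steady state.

Q ≈ 957 W

Per-layer cylindrical resistances, series-summed:
R_carbon steel pipe wall = ln(69/60)/(2π×46.4×5.59) = 8.576×10^-5 K/W
R_calcium silicate = ln(144/69)/(2π×0.0811×5.59) = 0.2583 K/W
R_outer film = 1/(h_o·2πr_oL) = 1/(13.7×2π×0.144×5.59) = 0.01443 K/W
R_total = 0.2728 K/W
Q = ΔT/R_total = 261/0.2728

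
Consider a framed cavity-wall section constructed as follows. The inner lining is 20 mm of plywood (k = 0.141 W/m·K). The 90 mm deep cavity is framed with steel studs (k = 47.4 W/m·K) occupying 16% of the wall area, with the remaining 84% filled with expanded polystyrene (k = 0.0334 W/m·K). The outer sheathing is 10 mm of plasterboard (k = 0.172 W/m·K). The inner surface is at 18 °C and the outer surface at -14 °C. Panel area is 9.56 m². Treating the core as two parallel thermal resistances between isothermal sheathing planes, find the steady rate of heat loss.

Q ≈ 1440 W

Sheathing layers in series; stud and cavity paths in parallel between them.
R_inner = 0.02/(0.141×9.56) = 0.01484 K/W
R_stud  = 0.09/(47.4×0.16×9.56) = 0.001241 K/W
R_cav   = 0.09/(0.0334×0.84×9.56) = 0.3356 K/W
1/R_core = 1/R_stud + 1/R_cav → R_core = 0.001237 K/W
R_outer = 0.01/(0.172×9.56) = 0.006082 K/W
R_total = 0.02216 K/W
Q = ΔT/R_total = 32/0.02216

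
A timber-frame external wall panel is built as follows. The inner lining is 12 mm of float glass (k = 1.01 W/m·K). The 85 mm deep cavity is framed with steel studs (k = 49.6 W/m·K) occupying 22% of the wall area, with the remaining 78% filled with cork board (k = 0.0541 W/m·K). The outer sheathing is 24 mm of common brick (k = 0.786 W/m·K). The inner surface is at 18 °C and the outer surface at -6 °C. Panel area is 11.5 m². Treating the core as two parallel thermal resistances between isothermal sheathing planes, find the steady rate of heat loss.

Q ≈ 5500 W

Sheathing layers in series; stud and cavity paths in parallel between them.
R_inner = 0.012/(1.01×11.5) = 0.001033 K/W
R_stud  = 0.085/(49.6×0.22×11.5) = 6.774×10^-4 K/W
R_cav   = 0.085/(0.0541×0.78×11.5) = 0.1752 K/W
1/R_core = 1/R_stud + 1/R_cav → R_core = 6.747×10^-4 K/W
R_outer = 0.024/(0.786×11.5) = 0.002655 K/W
R_total = 0.004363 K/W
Q = ΔT/R_total = 24/0.004363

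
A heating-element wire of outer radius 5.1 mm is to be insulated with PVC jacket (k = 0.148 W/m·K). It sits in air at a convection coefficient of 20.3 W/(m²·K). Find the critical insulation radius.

For a cylinder r_cr = k/h = 0.148/20.3
r_cr = 7.29 mm; since the bare radius (5.1 mm) is below r_cr, adding a thin layer of insulation will *increase* heat loss.

r_cr ≈ 7.29 mm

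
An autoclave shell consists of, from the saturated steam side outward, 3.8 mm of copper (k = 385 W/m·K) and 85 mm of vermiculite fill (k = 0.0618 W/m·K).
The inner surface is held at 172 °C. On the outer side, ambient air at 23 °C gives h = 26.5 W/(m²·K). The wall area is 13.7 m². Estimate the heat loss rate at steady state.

Using the resistance-network approach (series):
R_copper = L/(kA) = 0.0038/(385×13.7) = 7.204×10^-7 K/W
R_vermiculite fill = L/(kA) = 0.085/(0.0618×13.7) = 0.1004 K/W
R_outer film = 1/(h_o·A) = 1/(26.5×13.7) = 0.002754 K/W
R_total = 0.1031 K/W
Q = ΔT / R_total = 149 / 0.1031

Q ≈ 1440 W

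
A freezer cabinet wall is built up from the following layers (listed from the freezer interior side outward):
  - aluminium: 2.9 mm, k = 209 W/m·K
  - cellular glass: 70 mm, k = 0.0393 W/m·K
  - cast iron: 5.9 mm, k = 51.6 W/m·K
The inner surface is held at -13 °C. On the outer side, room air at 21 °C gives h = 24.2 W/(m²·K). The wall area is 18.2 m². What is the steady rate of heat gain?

Treating each layer as a thermal resistance in series:
R_aluminium = L/(kA) = 0.0029/(209×18.2) = 7.624×10^-7 K/W
R_cellular glass = L/(kA) = 0.07/(0.0393×18.2) = 0.09787 K/W
R_cast iron = L/(kA) = 0.0059/(51.6×18.2) = 6.282×10^-6 K/W
R_outer film = 1/(h_o·A) = 1/(24.2×18.2) = 0.00227 K/W
R_total = 0.1001 K/W
Q = ΔT / R_total = 34 / 0.1001

Q ≈ 340 W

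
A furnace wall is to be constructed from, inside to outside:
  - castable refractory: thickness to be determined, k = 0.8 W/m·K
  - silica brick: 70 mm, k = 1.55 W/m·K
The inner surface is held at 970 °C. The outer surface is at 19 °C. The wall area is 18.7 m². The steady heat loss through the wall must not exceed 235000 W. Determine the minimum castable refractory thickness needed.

L ≈ 24.4 mm

Treating each layer as a thermal resistance in series:
R_silica brick = L/(kA) = 0.07/(1.55×18.7) = 0.002415 K/W
Sum of the known resistances R_other = 0.002415 K/W
Required total resistance R_tot = ΔT/Q_allow = 951/235000 = 0.004047 K/W
R_castable refractory = R_tot − R_other = 0.001632 K/W
L = R·k·A = 0.001632×0.8×18.7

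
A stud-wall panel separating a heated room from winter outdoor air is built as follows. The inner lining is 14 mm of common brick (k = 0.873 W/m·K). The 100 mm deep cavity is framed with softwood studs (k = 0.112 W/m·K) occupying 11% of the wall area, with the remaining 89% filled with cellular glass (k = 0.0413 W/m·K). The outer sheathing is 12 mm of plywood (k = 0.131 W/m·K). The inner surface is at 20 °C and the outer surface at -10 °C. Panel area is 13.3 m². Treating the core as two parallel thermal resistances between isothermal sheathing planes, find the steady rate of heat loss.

Q ≈ 186 W

Sheathing layers in series; stud and cavity paths in parallel between them.
R_inner = 0.014/(0.873×13.3) = 0.001206 K/W
R_stud  = 0.1/(0.112×0.11×13.3) = 0.6103 K/W
R_cav   = 0.1/(0.0413×0.89×13.3) = 0.2046 K/W
1/R_core = 1/R_stud + 1/R_cav → R_core = 0.1532 K/W
R_outer = 0.012/(0.131×13.3) = 0.006887 K/W
R_total = 0.1613 K/W
Q = ΔT/R_total = 30/0.1613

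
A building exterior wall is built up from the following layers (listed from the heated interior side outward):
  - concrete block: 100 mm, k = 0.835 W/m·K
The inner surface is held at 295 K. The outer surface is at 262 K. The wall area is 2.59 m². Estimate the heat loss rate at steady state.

Treating each layer as a thermal resistance in series:
R_concrete block = L/(kA) = 0.1/(0.835×2.59) = 0.04624 K/W
R_total = 0.04624 K/W
Q = ΔT / R_total = 33 / 0.04624

Q ≈ 714 W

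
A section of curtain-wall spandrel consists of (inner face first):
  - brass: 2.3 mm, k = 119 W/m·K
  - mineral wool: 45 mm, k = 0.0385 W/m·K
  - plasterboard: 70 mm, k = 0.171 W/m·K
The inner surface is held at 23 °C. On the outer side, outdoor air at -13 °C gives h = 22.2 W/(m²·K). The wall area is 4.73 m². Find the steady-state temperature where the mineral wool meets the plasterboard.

Series thermal resistances:
R_brass = L/(kA) = 0.0023/(119×4.73) = 4.086×10^-6 K/W
R_mineral wool = L/(kA) = 0.045/(0.0385×4.73) = 0.2471 K/W
R_plasterboard = L/(kA) = 0.07/(0.171×4.73) = 0.08654 K/W
R_outer film = 1/(h_o·A) = 1/(22.2×4.73) = 0.009523 K/W
R_total = 0.3432 K/W;  Q = ΔT/R_total = 36/0.3432 = 104.9 W
T_interface = T_inner − Q·ΣR(inner→interface) = 23 − 105×0.2471

T ≈ -2.92 °C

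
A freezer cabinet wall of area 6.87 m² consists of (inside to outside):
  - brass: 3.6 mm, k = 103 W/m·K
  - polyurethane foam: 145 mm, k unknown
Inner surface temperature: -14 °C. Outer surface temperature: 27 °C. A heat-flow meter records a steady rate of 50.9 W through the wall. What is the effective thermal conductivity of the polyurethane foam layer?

Treating each layer as a thermal resistance in series:
R_brass = L/(kA) = 0.0036/(103×6.87) = 5.088×10^-6 K/W
Sum of known resistances R_other = 5.088×10^-6 K/W
Total R = ΔT/Q = 41/50.9 = 0.8055 K/W
R_polyurethane foam = R_total − R_other = 0.8055 K/W
k = L/(R·A) = 0.145/(0.8055×6.87)

k ≈ 0.0262 W/(m·K)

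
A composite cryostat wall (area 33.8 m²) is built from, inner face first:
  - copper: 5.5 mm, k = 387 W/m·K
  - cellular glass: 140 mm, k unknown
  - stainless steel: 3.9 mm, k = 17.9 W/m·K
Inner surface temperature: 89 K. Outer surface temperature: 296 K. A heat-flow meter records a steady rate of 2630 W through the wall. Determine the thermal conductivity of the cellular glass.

k ≈ 0.0526 W/(m·K)

Using the resistance-network approach (series):
R_copper = L/(kA) = 0.0055/(387×33.8) = 4.205×10^-7 K/W
R_stainless steel = L/(kA) = 0.0039/(17.9×33.8) = 6.446×10^-6 K/W
Sum of known resistances R_other = 6.867×10^-6 K/W
Total R = ΔT/Q = 207/2630 = 0.07871 K/W
R_cellular glass = R_total − R_other = 0.0787 K/W
k = L/(R·A) = 0.14/(0.0787×33.8)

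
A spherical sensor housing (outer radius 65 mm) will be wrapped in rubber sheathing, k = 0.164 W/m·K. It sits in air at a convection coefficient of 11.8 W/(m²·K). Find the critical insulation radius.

r_cr ≈ 27.8 mm

For a sphere r_cr = 2k/h = 2×0.164/11.8
r_cr = 27.8 mm; since the bare radius (65 mm) is above r_cr, any added insulation will reduce heat loss.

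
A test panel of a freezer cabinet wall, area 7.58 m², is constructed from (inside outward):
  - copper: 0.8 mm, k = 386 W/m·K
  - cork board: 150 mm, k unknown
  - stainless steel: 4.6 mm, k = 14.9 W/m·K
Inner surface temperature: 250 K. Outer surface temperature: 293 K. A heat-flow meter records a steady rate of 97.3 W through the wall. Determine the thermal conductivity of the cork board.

k ≈ 0.0448 W/(m·K)

Model the wall as resistances in series:
R_copper = L/(kA) = 0.0008/(386×7.58) = 2.734×10^-7 K/W
R_stainless steel = L/(kA) = 0.0046/(14.9×7.58) = 4.073×10^-5 K/W
Sum of known resistances R_other = 4.1×10^-5 K/W
Total R = ΔT/Q = 43/97.3 = 0.4419 K/W
R_cork board = R_total − R_other = 0.4419 K/W
k = L/(R·A) = 0.15/(0.4419×7.58)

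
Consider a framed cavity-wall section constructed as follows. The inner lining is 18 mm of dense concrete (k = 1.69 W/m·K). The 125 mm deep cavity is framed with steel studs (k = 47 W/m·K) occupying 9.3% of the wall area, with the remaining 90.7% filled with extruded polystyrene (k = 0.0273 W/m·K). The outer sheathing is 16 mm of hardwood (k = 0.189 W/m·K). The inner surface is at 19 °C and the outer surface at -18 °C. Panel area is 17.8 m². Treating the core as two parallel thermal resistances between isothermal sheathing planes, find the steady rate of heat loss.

Sheathing layers in series; stud and cavity paths in parallel between them.
R_inner = 0.018/(1.69×17.8) = 5.984×10^-4 K/W
R_stud  = 0.125/(47×0.093×17.8) = 0.001607 K/W
R_cav   = 0.125/(0.0273×0.907×17.8) = 0.2836 K/W
1/R_core = 1/R_stud + 1/R_cav → R_core = 0.001598 K/W
R_outer = 0.016/(0.189×17.8) = 0.004756 K/W
R_total = 0.006952 K/W
Q = ΔT/R_total = 37/0.006952

Q ≈ 5320 W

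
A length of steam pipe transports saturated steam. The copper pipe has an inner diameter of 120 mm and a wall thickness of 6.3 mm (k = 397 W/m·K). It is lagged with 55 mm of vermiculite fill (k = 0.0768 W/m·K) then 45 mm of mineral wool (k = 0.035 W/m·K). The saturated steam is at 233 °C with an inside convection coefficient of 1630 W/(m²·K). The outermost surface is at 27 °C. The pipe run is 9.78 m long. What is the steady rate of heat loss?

Cylindrical conduction, so R = ln(r₂/r₁)/(2πkL) per layer, in series:
R_inner film = 1/(h_i·2πr₁L) = 1/(1630×2π×0.06×9.78) = 1.664×10^-4 K/W
R_copper pipe wall = ln(66.3/60)/(2π×397×9.78) = 4.093×10^-6 K/W
R_vermiculite fill = ln(121.3/66.3)/(2π×0.0768×9.78) = 0.128 K/W
R_mineral wool = ln(166.3/121.3)/(2π×0.035×9.78) = 0.1467 K/W
R_total = 0.2749 K/W
Q = ΔT/R_total = 206/0.2749

Q ≈ 749 W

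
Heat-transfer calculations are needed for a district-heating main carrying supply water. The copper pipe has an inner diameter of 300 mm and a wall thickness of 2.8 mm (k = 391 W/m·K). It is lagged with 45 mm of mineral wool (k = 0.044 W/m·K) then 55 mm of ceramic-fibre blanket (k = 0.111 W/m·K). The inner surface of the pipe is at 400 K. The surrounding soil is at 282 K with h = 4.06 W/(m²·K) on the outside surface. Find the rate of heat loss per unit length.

q′ ≈ 81.9 W/m

Per-layer cylindrical resistances, series-summed:
R_copper pipe wall = ln(152.8/150)/(2π×391×1) = 7.528×10^-6 K/W
R_mineral wool = ln(197.8/152.8)/(2π×0.044×1) = 0.9337 K/W
R_ceramic-fibre blanket = ln(252.8/197.8)/(2π×0.111×1) = 0.3518 K/W
R_outer film = 1/(h_o·2πr_oL) = 1/(4.06×2π×0.2528×1) = 0.1551 K/W
R_total = 1.441 K/W
Q = ΔT/R_total = 118/1.441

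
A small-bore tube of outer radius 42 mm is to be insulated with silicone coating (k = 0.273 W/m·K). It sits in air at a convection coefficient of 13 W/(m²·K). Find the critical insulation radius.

r_cr ≈ 21 mm

For a cylinder r_cr = k/h = 0.273/13
r_cr = 21 mm; since the bare radius (42 mm) is above r_cr, any added insulation will reduce heat loss.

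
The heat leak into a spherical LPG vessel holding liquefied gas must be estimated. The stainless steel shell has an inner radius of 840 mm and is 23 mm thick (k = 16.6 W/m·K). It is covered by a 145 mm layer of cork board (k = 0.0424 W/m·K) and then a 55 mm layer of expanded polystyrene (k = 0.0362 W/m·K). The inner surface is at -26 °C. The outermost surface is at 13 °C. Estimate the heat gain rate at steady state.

For a spherical shell R = (1/r₁ − 1/r₂)/(4πk); film R = 1/(h·4πr²). In series:
R_stainless steel shell = (1/0.84 − 1/0.863)/(4π×16.6) = 1.521×10^-4 K/W
R_cork board = (1/0.863 − 1/1.008)/(4π×0.0424) = 0.3128 K/W
R_expanded polystyrene = (1/1.008 − 1/1.063)/(4π×0.0362) = 0.1128 K/W
R_total = 0.4258 K/W
Q = ΔT/R_total = 39/0.4258

Q ≈ 91.6 W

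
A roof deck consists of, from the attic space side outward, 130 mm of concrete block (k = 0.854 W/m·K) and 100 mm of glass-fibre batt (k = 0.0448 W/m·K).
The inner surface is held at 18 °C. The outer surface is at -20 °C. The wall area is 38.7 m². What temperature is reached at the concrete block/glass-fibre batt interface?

T ≈ 15.6 °C

Model the wall as resistances in series:
R_concrete block = L/(kA) = 0.13/(0.854×38.7) = 0.003933 K/W
R_glass-fibre batt = L/(kA) = 0.1/(0.0448×38.7) = 0.05768 K/W
R_total = 0.06161 K/W;  Q = ΔT/R_total = 38/0.06161 = 616.8 W
T_interface = T_inner − Q·ΣR(inner→interface) = 18 − 617×0.003933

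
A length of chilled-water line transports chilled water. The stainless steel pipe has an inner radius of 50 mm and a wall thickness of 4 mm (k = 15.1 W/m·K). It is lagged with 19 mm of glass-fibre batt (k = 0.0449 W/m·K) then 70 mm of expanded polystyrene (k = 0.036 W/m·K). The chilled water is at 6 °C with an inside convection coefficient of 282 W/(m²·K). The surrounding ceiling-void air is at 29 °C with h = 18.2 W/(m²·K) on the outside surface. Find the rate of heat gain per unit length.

q′ ≈ 5.59 W/m

For a radial system each layer contributes R = ln(r_out/r_in)/(2πkL); films add R = 1/(hA).
R_inner film = 1/(h_i·2πr₁L) = 1/(282×2π×0.05×1) = 0.01129 K/W
R_stainless steel pipe wall = ln(54/50)/(2π×15.1×1) = 8.112×10^-4 K/W
R_glass-fibre batt = ln(73/54)/(2π×0.0449×1) = 1.069 K/W
R_expanded polystyrene = ln(143/73)/(2π×0.036×1) = 2.973 K/W
R_outer film = 1/(h_o·2πr_oL) = 1/(18.2×2π×0.143×1) = 0.06115 K/W
R_total = 4.114 K/W
Q = ΔT/R_total = 23/4.114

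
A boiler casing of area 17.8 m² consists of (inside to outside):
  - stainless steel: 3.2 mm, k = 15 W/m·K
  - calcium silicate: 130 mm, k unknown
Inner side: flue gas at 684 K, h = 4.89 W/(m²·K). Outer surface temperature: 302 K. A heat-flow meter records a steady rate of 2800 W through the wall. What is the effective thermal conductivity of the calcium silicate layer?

Model the wall as resistances in series:
R_inner film = 1/(h_i·A) = 1/(4.89×17.8) = 0.01149 K/W
R_stainless steel = L/(kA) = 0.0032/(15×17.8) = 1.199×10^-5 K/W
Sum of known resistances R_other = 0.0115 K/W
Total R = ΔT/Q = 382/2800 = 0.1364 K/W
R_calcium silicate = R_total − R_other = 0.1249 K/W
k = L/(R·A) = 0.13/(0.1249×17.8)

k ≈ 0.0585 W/(m·K)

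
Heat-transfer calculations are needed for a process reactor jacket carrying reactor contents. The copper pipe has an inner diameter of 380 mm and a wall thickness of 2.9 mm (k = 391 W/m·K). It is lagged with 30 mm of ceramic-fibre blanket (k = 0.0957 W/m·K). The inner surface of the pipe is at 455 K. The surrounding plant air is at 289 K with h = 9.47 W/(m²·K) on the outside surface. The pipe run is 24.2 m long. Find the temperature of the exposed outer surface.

Treating each annulus and film as a series resistance:
R_copper pipe wall = ln(192.9/190)/(2π×391×24.2) = 2.548×10^-7 K/W
R_ceramic-fibre blanket = ln(222.9/192.9)/(2π×0.0957×24.2) = 0.009934 K/W
R_outer film = 1/(h_o·2πr_oL) = 1/(9.47×2π×0.2229×24.2) = 0.003116 K/W
R_total = 0.01305 K/W
Q = ΔT/R_total = 166/0.01305
Q = 12700 W
T_interface = T_inner − Q·ΣR(inner→interface) = 455 − 12700×0.009934

T ≈ 329 K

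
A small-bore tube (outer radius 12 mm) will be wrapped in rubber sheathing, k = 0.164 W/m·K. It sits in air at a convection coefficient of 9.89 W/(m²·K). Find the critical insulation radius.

r_cr ≈ 16.6 mm

For a cylinder r_cr = k/h = 0.164/9.89
r_cr = 16.6 mm; since the bare radius (12 mm) is below r_cr, adding a thin layer of insulation will *increase* heat loss.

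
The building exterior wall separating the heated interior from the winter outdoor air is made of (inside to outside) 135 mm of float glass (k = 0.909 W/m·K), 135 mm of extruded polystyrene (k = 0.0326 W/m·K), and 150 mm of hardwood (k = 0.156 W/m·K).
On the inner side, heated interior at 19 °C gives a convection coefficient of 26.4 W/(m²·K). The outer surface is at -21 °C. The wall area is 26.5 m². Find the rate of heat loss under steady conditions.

Q ≈ 200 W

Series thermal resistances:
R_inner film = 1/(h_i·A) = 1/(26.4×26.5) = 0.001429 K/W
R_float glass = L/(kA) = 0.135/(0.909×26.5) = 0.005604 K/W
R_extruded polystyrene = L/(kA) = 0.135/(0.0326×26.5) = 0.1563 K/W
R_hardwood = L/(kA) = 0.15/(0.156×26.5) = 0.03628 K/W
R_total = 0.1996 K/W
Q = ΔT / R_total = 40 / 0.1996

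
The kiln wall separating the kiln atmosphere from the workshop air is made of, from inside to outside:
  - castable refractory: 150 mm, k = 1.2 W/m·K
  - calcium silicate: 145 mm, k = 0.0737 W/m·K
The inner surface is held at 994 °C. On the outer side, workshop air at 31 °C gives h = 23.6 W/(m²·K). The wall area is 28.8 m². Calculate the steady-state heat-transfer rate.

Q ≈ 13000 W

Using the resistance-network approach (series):
R_castable refractory = L/(kA) = 0.15/(1.2×28.8) = 0.00434 K/W
R_calcium silicate = L/(kA) = 0.145/(0.0737×28.8) = 0.06831 K/W
R_outer film = 1/(h_o·A) = 1/(23.6×28.8) = 0.001471 K/W
R_total = 0.07413 K/W
Q = ΔT / R_total = 963 / 0.07413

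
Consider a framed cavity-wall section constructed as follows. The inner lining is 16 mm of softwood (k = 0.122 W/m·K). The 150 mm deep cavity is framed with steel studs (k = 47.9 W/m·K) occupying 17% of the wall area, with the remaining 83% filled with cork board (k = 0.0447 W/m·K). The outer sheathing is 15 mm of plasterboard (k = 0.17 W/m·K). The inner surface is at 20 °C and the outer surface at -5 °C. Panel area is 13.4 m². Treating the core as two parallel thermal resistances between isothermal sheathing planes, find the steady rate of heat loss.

Q ≈ 1410 W

Sheathing layers in series; stud and cavity paths in parallel between them.
R_inner = 0.016/(0.122×13.4) = 0.009787 K/W
R_stud  = 0.15/(47.9×0.17×13.4) = 0.001375 K/W
R_cav   = 0.15/(0.0447×0.83×13.4) = 0.3017 K/W
1/R_core = 1/R_stud + 1/R_cav → R_core = 0.001368 K/W
R_outer = 0.015/(0.17×13.4) = 0.006585 K/W
R_total = 0.01774 K/W
Q = ΔT/R_total = 25/0.01774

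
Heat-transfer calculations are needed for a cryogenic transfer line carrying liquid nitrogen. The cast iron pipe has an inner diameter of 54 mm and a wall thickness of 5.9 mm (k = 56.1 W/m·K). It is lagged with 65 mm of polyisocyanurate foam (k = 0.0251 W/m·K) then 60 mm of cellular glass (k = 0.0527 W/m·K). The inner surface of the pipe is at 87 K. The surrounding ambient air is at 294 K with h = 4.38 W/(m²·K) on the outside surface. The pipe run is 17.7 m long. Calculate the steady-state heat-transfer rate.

Q ≈ 427 W

Cylindrical conduction, so R = ln(r₂/r₁)/(2πkL) per layer, in series:
R_cast iron pipe wall = ln(32.9/27)/(2π×56.1×17.7) = 3.168×10^-5 K/W
R_polyisocyanurate foam = ln(97.9/32.9)/(2π×0.0251×17.7) = 0.3907 K/W
R_cellular glass = ln(157.9/97.9)/(2π×0.0527×17.7) = 0.08156 K/W
R_outer film = 1/(h_o·2πr_oL) = 1/(4.38×2π×0.1579×17.7) = 0.013 K/W
R_total = 0.4852 K/W
Q = ΔT/R_total = 207/0.4852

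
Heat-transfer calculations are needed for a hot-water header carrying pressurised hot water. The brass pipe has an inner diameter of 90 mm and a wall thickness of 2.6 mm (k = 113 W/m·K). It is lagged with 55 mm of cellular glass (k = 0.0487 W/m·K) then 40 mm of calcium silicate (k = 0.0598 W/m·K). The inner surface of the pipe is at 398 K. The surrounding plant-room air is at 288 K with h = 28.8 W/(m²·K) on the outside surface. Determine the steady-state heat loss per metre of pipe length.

q′ ≈ 32.1 W/m

Treating each annulus and film as a series resistance:
R_brass pipe wall = ln(47.6/45)/(2π×113×1) = 7.911×10^-5 K/W
R_cellular glass = ln(102.6/47.6)/(2π×0.0487×1) = 2.51 K/W
R_calcium silicate = ln(142.6/102.6)/(2π×0.0598×1) = 0.8762 K/W
R_outer film = 1/(h_o·2πr_oL) = 1/(28.8×2π×0.1426×1) = 0.03875 K/W
R_total = 3.425 K/W
Q = ΔT/R_total = 110/3.425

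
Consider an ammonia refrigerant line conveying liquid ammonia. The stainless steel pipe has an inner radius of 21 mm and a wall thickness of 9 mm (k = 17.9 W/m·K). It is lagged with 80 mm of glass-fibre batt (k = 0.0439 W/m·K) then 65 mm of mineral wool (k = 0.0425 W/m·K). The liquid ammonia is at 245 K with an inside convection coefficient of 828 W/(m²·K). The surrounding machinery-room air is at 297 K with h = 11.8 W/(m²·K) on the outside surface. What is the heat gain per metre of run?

For a radial system each layer contributes R = ln(r_out/r_in)/(2πkL); films add R = 1/(hA).
R_inner film = 1/(h_i·2πr₁L) = 1/(828×2π×0.021×1) = 0.009153 K/W
R_stainless steel pipe wall = ln(30/21)/(2π×17.9×1) = 0.003171 K/W
R_glass-fibre batt = ln(110/30)/(2π×0.0439×1) = 4.71 K/W
R_mineral wool = ln(175/110)/(2π×0.0425×1) = 1.739 K/W
R_outer film = 1/(h_o·2πr_oL) = 1/(11.8×2π×0.175×1) = 0.07707 K/W
R_total = 6.539 K/W
Q = ΔT/R_total = 52/6.539

q′ ≈ 7.95 W/m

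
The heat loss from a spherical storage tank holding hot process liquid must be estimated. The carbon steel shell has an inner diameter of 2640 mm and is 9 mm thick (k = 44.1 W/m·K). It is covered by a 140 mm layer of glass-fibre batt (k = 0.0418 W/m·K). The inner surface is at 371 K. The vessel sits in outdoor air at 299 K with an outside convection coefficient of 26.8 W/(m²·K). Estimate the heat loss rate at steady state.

Each spherical layer contributes R = (1/r_i − 1/r_o)/(4πk):
R_carbon steel shell = (1/1.32 − 1/1.329)/(4π×44.1) = 9.258×10^-6 K/W
R_glass-fibre batt = (1/1.329 − 1/1.469)/(4π×0.0418) = 0.1365 K/W
R_outer film = 1/(h·4πr_o²) = 1/(26.8×4π×1.469²) = 0.001376 K/W
R_total = 0.1379 K/W
Q = ΔT/R_total = 72/0.1379

Q ≈ 522 W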